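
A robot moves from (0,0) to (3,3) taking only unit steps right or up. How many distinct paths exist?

Each path has 3 right steps and 3 up steps in some order (6 steps total).
Choose which 3 of the 6 steps are up: C(6,3).

Final answer: C(6,3) = 20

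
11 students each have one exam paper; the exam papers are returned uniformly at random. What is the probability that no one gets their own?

Derangements satisfy D(n) = (n-1)(D(n-1) + D(n-2)), starting from D(0)=1, D(1)=0.
Building up: D(2)=1, D(3)=2, D(4)=9, D(5)=44, D(6)=265, D(7)=1854, D(8)=14833, D(9)=133496, D(10)=1334961, D(11)=14684570.
Total arrangements: 11! = 39916800.
Probability = D(11)/11! = 1468457/3991680.

Final answer: D(11)/11! = 14684570/39916800 = 0.367879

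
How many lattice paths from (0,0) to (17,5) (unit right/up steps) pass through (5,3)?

Paths (0,0)->(5,3): C(8,3) = 56.
Paths (5,3)->(17,5): C(14,2) = 91.
By multiplication principle: 56 x 91.

Final answer: 5096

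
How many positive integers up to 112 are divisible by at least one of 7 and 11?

Multiples of 7: 16. Multiples of 11: 10. Of both (lcm=77): 1.
By inclusion-exclusion: 16 + 10 - 1.

Final answer: 25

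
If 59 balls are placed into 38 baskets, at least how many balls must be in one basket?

By the pigeonhole principle: ceiling(59/38).

Final answer: 2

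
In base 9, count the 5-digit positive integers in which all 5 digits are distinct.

First digit: 8 (nonzero). Second: 8 (not first). Third: 7, etc.
Total: 8 x 8 x 7 x 6 x 5.

Final answer: 13440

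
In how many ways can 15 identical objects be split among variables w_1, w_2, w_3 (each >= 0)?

Stars and bars with 15 stars and 2 bars:
C(15+3-1, 3-1) = C(17,2).

Final answer: C(17,2) = 136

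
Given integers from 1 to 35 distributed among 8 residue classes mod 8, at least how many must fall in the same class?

By pigeonhole with 35 objects and 8 categories: ceiling(35/8).

Final answer: 5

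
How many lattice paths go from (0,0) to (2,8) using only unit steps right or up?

Each path has 2 right steps and 8 up steps in some order (10 steps total).
Choose which 8 of the 10 steps are up: C(10,8).

Final answer: C(10,8) = 45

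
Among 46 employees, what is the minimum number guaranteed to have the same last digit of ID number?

There are 10 possible values for last digit of ID number. With 46 employees and 10 categories, by pigeonhole: ceiling(46/10).

Final answer: 5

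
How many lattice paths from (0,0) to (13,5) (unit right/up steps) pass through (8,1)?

Paths (0,0)->(8,1): C(9,1) = 9.
Paths (8,1)->(13,5): C(9,4) = 126.
By multiplication principle: 9 x 126.

Final answer: 1134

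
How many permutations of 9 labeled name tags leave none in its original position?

Use the recurrence D(n) = (n-1)(D(n-1) + D(n-2)) with D(0)=1, D(1)=0.
D(2) = 1 x (0 + 1) = 1
D(3) = 2 x (1 + 0) = 2
D(4) = 3 x (2 + 1) = 9
D(5) = 4 x (9 + 2) = 44
D(6) = 5 x (44 + 9) = 265
D(7) = 6 x (265 + 44) = 1854
D(8) = 7 x (1854 + 265) = 14833
D(9) = 8 x (D(8) + D(7)) = 8 x (14833 + 1854)

Final answer: D(9) = 133496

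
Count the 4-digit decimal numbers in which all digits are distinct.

First digit: 9 (not 0). Second: 9 (not first). Third: 8, etc.
Total: 9 x 9 x 8 x 7.

Final answer: 4536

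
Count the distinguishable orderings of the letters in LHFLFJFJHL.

Letters (F:3, H:2, J:2, L:3). Total letters: 10.
Permutations = 10!/(3! x 3! x 2! x 2!).

Final answer: 25200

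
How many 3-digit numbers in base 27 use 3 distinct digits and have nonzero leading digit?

The leading digit has 26 choices (anything but zero); the next has 26 (anything but the first), then 25, and so on, one fewer each time.
Total: 26 x 26 x 25.

Final answer: 16900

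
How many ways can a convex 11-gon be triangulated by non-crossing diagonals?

This is counted by the nth Catalan number C_n. Here n = 11 - 2 = 9.
C_n = C(2n,n)/(n+1), so C_{9} = C(18,9)/10 = 48620/10.

Final answer: C_{9} = 4862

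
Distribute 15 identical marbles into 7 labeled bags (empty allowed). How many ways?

Stars and bars: C(n+k-1, k-1) = C(21,6).

Final answer: C(21,6) = 54264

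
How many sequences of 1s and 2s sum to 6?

Let f(n) be the number of climbs. Removing the last move (1 or 2 steps) gives f(n) = f(n-1) + f(n-2); base cases f(1)=1, f(2)=2.
Computing successive values: f(1)=1, f(2)=2, f(3)=3, f(4)=5, f(5)=8, f(6)=13.

Final answer: 13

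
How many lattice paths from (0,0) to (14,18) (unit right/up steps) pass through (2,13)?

Paths (0,0)->(2,13): C(15,13) = 105.
Paths (2,13)->(14,18): C(17,5) = 6188.
By multiplication principle: 105 x 6188.

Final answer: 649740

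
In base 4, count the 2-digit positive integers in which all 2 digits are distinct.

First digit: 3 (nonzero). Second: 3 (not first). Third: 2, etc.
Total: 3 x 3.

Final answer: 9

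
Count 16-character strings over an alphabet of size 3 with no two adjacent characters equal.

First character: 3 choices. Each subsequent: 2 choices (must differ from the previous one).
Total: 3 x 2^15.

Final answer: 3 x 2^{15} = 98304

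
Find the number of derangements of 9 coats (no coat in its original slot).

Use the recurrence D(n) = (n-1)(D(n-1) + D(n-2)) with D(0)=1, D(1)=0.
D(2) = 1 x (0 + 1) = 1
D(3) = 2 x (1 + 0) = 2
D(4) = 3 x (2 + 1) = 9
D(5) = 4 x (9 + 2) = 44
D(6) = 5 x (44 + 9) = 265
D(7) = 6 x (265 + 44) = 1854
D(8) = 7 x (1854 + 265) = 14833
D(9) = 8 x (D(8) + D(7)) = 8 x (14833 + 1854)

Final answer: D(9) = 133496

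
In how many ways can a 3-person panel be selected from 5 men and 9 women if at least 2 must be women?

Sum over valid woman counts:
C(9,2)C(5,1) = 180
C(9,3)C(5,0) = 84
Total: 180 + 84.

Final answer: 264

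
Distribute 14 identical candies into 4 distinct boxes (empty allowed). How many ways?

Stars and bars: C(n+k-1, k-1) = C(17,3).

Final answer: C(17,3) = 680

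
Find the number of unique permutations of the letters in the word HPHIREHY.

Letters (E:1, H:3, I:1, P:1, R:1, Y:1). Total letters: 8.
Permutations = 8!/(3!).

Final answer: 6720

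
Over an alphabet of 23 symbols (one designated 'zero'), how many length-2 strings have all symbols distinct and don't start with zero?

The leading digit has 22 choices (anything but zero); the next has 22 (anything but the first), then 21, and so on, one fewer each time.
Total: 22 x 22.

Final answer: 484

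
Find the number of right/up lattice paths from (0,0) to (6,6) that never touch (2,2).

Total paths to (6,6): C(12,6) = 924.
Paths through (2,2): C(4,2) x C(8,4) = 420.
Avoiding (2,2): 924 - 420.

Final answer: 504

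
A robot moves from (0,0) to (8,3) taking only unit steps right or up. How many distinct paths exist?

Each path has 8 right steps and 3 up steps in some order (11 steps total).
Choose which 3 of the 11 steps are up: C(11,3).

Final answer: C(11,3) = 165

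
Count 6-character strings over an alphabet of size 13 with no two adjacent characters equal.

Let g(n) count such strings. g(1) = 13, and each valid string of length n-1 extends in 12 ways (any symbol but the last), so g(n) = 12 g(n-1).
Total: g(6) = 13 x 12^5.

Final answer: 13 x 12^{5} = 3234816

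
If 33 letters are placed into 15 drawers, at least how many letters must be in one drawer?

By the pigeonhole principle: ceiling(33/15).

Final answer: 3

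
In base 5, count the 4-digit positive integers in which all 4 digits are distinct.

The leading digit has 4 choices (anything but zero); the next has 4 (anything but the first), then 3, and so on, one fewer each time.
Total: 4 x 4 x 3 x 2.

Final answer: 96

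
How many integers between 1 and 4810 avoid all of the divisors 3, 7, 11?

|div by 3|=1603, |div by 7|=687, |div by 11|=437.
|div by 3&7|=229, |div by 3&11|=145, |div by 7&11|=62, |div by all|=20.
By inclusion-exclusion, divisible by at least one: 1603+687+437-229-145-62+20 = 2311.
Not divisible by any: 4810 - 2311.

Final answer: 2499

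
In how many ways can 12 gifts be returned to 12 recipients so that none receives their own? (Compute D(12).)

D(n) = (n-1)(D(n-1) + D(n-2)), D(0)=1, D(1)=0.
D(2) = 1 x (0 + 1) = 1
D(3) = 2 x (1 + 0) = 2
D(4) = 3 x (2 + 1) = 9
D(5) = 4 x (9 + 2) = 44
D(6) = 5 x (44 + 9) = 265
D(7) = 6 x (265 + 44) = 1854
D(8) = 7 x (1854 + 265) = 14833
D(9) = 8 x (14833 + 1854) = 133496
D(10) = 9 x (133496 + 14833) = 1334961
D(11) = 10 x (1334961 + 133496) = 14684570
D(12) = 11 x (D(11) + D(10)) = 11 x (14684570 + 1334961)

Final answer: D(12) = 176214841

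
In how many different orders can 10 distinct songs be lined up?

The number of ways to arrange 10 distinct objects is 10!.

Final answer: 10! = 3628800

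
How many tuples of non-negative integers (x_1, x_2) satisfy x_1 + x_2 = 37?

Stars and bars with 37 stars and 1 bars:
C(37+2-1, 2-1) = C(38,1).

Final answer: C(38,1) = 38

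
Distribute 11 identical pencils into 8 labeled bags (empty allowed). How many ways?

Stars and bars: C(n+k-1, k-1) = C(18,7).

Final answer: C(18,7) = 31824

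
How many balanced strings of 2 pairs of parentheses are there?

This is a standard Catalan-number count: the answer is C_n. Here n = 2 (pairs).
C_n = (2n)!/(n!(n+1)!), so C_{2} = 4!/(2! x 3!) = C(4,2)/3 = 6/3.

Final answer: C_{2} = 2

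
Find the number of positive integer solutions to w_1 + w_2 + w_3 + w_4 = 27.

Substitute w'_i = w_i - 1 (so w'_i >= 0). Then sum w'_i = 27 - 4 = 23.
Stars and bars: C(23+4-1, 4-1) = C(26,3).

Final answer: C(26,3) = 2600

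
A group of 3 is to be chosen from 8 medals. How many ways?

C(8,3) = 8!/(3! x (8-3)!).

Final answer: C(8,3) = 56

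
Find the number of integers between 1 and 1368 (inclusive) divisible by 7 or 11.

Multiples of 7: 195. Multiples of 11: 124. Of both (lcm=77): 17.
By inclusion-exclusion: 195 + 124 - 17.

Final answer: 302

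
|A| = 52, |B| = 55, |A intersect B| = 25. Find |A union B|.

|A union B| = |A| + |B| - |A intersect B| = 52 + 55 - 25.

Final answer: 82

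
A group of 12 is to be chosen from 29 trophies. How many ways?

C(29,12) = 29!/(12! x 17!).

Final answer: \binom{29}{12} = 51895935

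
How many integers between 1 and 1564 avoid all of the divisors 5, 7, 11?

|div by 5|=312, |div by 7|=223, |div by 11|=142.
|div by 5&7|=44, |div by 5&11|=28, |div by 7&11|=20, |div by all|=4.
By inclusion-exclusion, divisible by at least one: 312+223+142-44-28-20+4 = 589.
Not divisible by any: 1564 - 589.

Final answer: 975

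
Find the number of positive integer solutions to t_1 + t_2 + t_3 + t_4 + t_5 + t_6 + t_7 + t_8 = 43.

Substitute t'_i = t_i - 1 (so t'_i >= 0). Then sum t'_i = 43 - 8 = 35.
Stars and bars: C(35+8-1, 8-1) = C(42,7).

Final answer: C(42,7) = 26978328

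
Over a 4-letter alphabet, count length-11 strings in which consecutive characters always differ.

Let g(n) count such strings. g(1) = 4, and each valid string of length n-1 extends in 3 ways (any symbol but the last), so g(n) = 3 g(n-1).
Total: g(11) = 4 x 3^10.

Final answer: 4 x 3^{10} = 236196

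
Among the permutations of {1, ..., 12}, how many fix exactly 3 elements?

Choose which 3 elements are fixed: C(12,3) = 220.
Derange the remaining 9 using D(j) = (j-1)(D(j-1) + D(j-2)), D(0)=1, D(1)=0: D(2)=1, D(3)=2, D(4)=9, D(5)=44, D(6)=265, D(7)=1854, D(8)=14833, D(9)=133496.
Total: 220 x 133496.

Final answer: C(12,3) D(9) = 29369120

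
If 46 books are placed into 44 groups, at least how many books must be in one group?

By the pigeonhole principle: ceiling(46/44).

Final answer: 2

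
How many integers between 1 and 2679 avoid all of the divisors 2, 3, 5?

|div by 2|=1339, |div by 3|=893, |div by 5|=535.
|div by 2&3|=446, |div by 2&5|=267, |div by 3&5|=178, |div by all|=89.
By inclusion-exclusion, divisible by at least one: 1339+893+535-446-267-178+89 = 1965.
Not divisible by any: 2679 - 1965.

Final answer: 714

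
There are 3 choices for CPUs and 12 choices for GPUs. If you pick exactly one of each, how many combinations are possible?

By the multiplication principle: 3 x 12.

Final answer: 36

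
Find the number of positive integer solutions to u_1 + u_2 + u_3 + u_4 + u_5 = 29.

Substitute u'_i = u_i - 1 (so u'_i >= 0). Then sum u'_i = 29 - 5 = 24.
Stars and bars: C(24+5-1, 5-1) = C(28,4).

Final answer: C(28,4) = 20475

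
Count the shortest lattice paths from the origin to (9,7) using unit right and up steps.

Each path has 9 right steps and 7 up steps in some order (16 steps total).
Choose which 7 of the 16 steps are up: C(16,7).

Final answer: C(16,7) = 11440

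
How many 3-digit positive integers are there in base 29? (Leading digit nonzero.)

Leading digit: 28 options (nonzero). Other 2 digit(s): 29 options each.
Total: 28 x 29^2.

Final answer: 23548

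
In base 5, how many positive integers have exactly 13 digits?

These are the integers in [5^12, 5^13), so the count is 5^13 - 5^12 = 4 x 5^12.

Final answer: 976562500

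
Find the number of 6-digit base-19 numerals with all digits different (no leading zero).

The leading digit has 18 choices (anything but zero); the next has 18 (anything but the first), then 17, and so on, one fewer each time.
Total: 18 x 18 x 17 x 16 x 15 x 14.

Final answer: 18506880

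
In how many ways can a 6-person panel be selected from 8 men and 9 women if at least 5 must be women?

Sum over valid woman counts:
C(9,5)C(8,1) = 1008
C(9,6)C(8,0) = 84
Total: 1008 + 84.

Final answer: 1092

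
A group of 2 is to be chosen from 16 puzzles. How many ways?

C(16,2) = 16!/(2! x (16-2)!).

Final answer: C(16,2) = 120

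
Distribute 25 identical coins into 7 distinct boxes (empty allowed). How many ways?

Stars and bars: C(n+k-1, k-1) = C(31,6).

Final answer: C(31,6) = 736281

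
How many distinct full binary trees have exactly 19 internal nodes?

This is a standard Catalan-number count: the answer is C_n. Here n = 19.
Using C_0 = 1 and C_(k+1) = C_k x 2(2k+1)/(k+2), build up term by term: C_1=1, C_2=2, C_3=5, C_4=14, C_5=42, C_6=132, C_7=429, C_8=1430, C_9=4862, C_10=16796, C_11=58786, C_12=208012, C_13=742900, C_14=2674440, C_15=9694845, C_16=35357670, C_17=129644790, C_18=477638700, C_19=1767263190.

Final answer: C_{19} = 1767263190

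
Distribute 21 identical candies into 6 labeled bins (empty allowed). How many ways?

Stars and bars: C(n+k-1, k-1) = C(26,5).

Final answer: C(26,5) = 65780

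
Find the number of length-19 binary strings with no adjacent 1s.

Let a(n) count valid strings. If the last bit is 0 the prefix is any valid string of length n-1; if it is 1 the string must end in 01 with a valid prefix of length n-2. So a(n) = a(n-1) + a(n-2), a(1)=2, a(2)=3.
Computing successive values: a(1)=2, a(2)=3, a(3)=5, a(4)=8, a(5)=13, a(6)=21, a(7)=34, a(8)=55, a(9)=89, a(10)=144, a(11)=233, a(12)=377, a(13)=610, a(14)=987, a(15)=1597, a(16)=2584, a(17)=4181, a(18)=6765, a(19)=10946.

Final answer: 10946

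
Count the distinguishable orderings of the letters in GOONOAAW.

Letters (A:2, G:1, N:1, O:3, W:1). Total letters: 8.
Permutations = 8!/(3! x 2!).

Final answer: 3360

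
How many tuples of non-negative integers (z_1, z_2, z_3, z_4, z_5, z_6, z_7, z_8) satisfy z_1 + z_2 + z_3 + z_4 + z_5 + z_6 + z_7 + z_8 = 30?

Stars and bars with 30 stars and 7 bars:
C(30+8-1, 8-1) = C(37,7).

Final answer: C(37,7) = 10295472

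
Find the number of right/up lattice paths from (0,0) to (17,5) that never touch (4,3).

Total paths to (17,5): C(22,5) = 26334.
Paths through (4,3): C(7,3) x C(15,2) = 3675.
Avoiding (4,3): 26334 - 3675.

Final answer: 22659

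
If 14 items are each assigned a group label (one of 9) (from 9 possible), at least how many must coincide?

There are 9 possible values for group label (one of 9). With 14 items and 9 categories, by pigeonhole: ceiling(14/9).

Final answer: 2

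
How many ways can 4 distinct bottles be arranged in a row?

The number of ways to arrange 4 distinct objects is 4!.

Final answer: 4! = 24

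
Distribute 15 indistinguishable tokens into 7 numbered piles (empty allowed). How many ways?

Stars and bars: C(n+k-1, k-1) = C(21,6).

Final answer: C(21,6) = 54264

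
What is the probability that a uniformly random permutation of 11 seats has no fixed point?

Use the recurrence D(n) = (n-1)(D(n-1) + D(n-2)) with D(0)=1, D(1)=0.
Building up: D(2)=1, D(3)=2, D(4)=9, D(5)=44, D(6)=265, D(7)=1854, D(8)=14833, D(9)=133496, D(10)=1334961, D(11)=14684570.
Total arrangements: 11! = 39916800.
Probability = D(11)/11! = 1468457/3991680.

Final answer: D(11)/11! = 14684570/39916800 = 0.367879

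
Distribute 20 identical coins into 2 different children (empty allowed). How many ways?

Stars and bars: C(n+k-1, k-1) = C(21,1).

Final answer: C(21,1) = 21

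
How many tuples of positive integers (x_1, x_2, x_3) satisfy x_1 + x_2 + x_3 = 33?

Substitute x'_i = x_i - 1 (so x'_i >= 0). Then sum x'_i = 33 - 3 = 30.
Stars and bars: C(30+3-1, 3-1) = C(32,2).

Final answer: C(32,2) = 496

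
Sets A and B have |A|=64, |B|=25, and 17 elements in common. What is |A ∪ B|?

|A union B| = |A| + |B| - |A intersect B| = 64 + 25 - 17.

Final answer: 72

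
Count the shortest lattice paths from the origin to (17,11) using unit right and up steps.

Each path has 17 right steps and 11 up steps in some order (28 steps total).
Choose which 11 of the 28 steps are up: C(28,11).

Final answer: C(28,11) = 21474180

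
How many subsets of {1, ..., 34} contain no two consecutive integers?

Condition on whether n belongs to the subset: if not, any valid subset of {1, ..., n-1} works (a(n-1)); if so, n-1 is excluded and the rest is a valid subset of {1, ..., n-2} (a(n-2)). Hence a(n) = a(n-1) + a(n-2), a(1)=2, a(2)=3.
Iterating the recurrence: a(1)=2, a(2)=3, a(3)=5, a(4)=8, a(5)=13, a(6)=21, a(7)=34, a(8)=55, a(9)=89, a(10)=144, a(11)=233, a(12)=377, a(13)=610, a(14)=987, a(15)=1597, a(16)=2584, a(17)=4181, a(18)=6765, a(19)=10946, a(20)=17711, a(21)=28657, a(22)=46368, a(23)=75025, a(24)=121393, a(25)=196418, a(26)=317811, a(27)=514229, a(28)=832040, a(29)=1346269, a(30)=2178309, a(31)=3524578, a(32)=5702887, a(33)=9227465, a(34)=14930352.

Final answer: 14930352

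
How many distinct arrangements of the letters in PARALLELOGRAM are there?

Letters (A:3, E:1, G:1, L:3, M:1, O:1, P:1, R:2). Total letters: 13.
Permutations = 13!/(3! x 3! x 2!).

Final answer: 86486400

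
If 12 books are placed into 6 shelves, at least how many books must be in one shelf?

By the pigeonhole principle: ceiling(12/6).

Final answer: 2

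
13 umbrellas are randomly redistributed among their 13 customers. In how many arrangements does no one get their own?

Use the recurrence D(n) = (n-1)(D(n-1) + D(n-2)) with D(0)=1, D(1)=0.
D(2) = 1 x (0 + 1) = 1
D(3) = 2 x (1 + 0) = 2
D(4) = 3 x (2 + 1) = 9
D(5) = 4 x (9 + 2) = 44
D(6) = 5 x (44 + 9) = 265
D(7) = 6 x (265 + 44) = 1854
D(8) = 7 x (1854 + 265) = 14833
D(9) = 8 x (14833 + 1854) = 133496
D(10) = 9 x (133496 + 14833) = 1334961
D(11) = 10 x (1334961 + 133496) = 14684570
D(12) = 11 x (14684570 + 1334961) = 176214841
D(13) = 12 x (D(12) + D(11)) = 12 x (176214841 + 14684570)

Final answer: D(13) = 2290792932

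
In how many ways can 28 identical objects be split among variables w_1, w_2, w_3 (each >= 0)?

Stars and bars with 28 stars and 2 bars:
C(28+3-1, 3-1) = C(30,2).

Final answer: C(30,2) = 435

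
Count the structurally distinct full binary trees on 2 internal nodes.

This is counted by the nth Catalan number C_n. Here n = 2.
C_n = C(2n,n)/(n+1), so C_{2} = C(4,2)/3 = 6/3.

Final answer: C_{2} = 2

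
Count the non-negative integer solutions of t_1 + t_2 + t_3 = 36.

Stars and bars with 36 stars and 2 bars:
C(36+3-1, 3-1) = C(38,2).

Final answer: C(38,2) = 703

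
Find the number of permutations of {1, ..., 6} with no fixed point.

D(n) = (n-1)(D(n-1) + D(n-2)), D(0)=1, D(1)=0.
D(2) = 1 x (0 + 1) = 1
D(3) = 2 x (1 + 0) = 2
D(4) = 3 x (2 + 1) = 9
D(5) = 4 x (9 + 2) = 44
D(6) = 5 x (D(5) + D(4)) = 5 x (44 + 9)

Final answer: D(6) = 265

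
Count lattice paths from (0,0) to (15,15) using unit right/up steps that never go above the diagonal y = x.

Total monotonic paths to (15,15): C(30,15) = 155117520.
By the reflection principle, paths that go above the diagonal number C(30,16) = 145422675.
Valid Dyck paths: 155117520 - 145422675.
(Check: C(30,15) - C(30,16) = C(30,15)/16, the Catalan number C_{15}.)

Final answer: C_{15} = 9694845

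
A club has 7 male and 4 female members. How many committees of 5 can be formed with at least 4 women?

Sum over valid woman counts:
C(4,4)C(7,1).

Final answer: 7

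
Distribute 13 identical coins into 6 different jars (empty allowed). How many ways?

Stars and bars: C(n+k-1, k-1) = C(18,5).

Final answer: C(18,5) = 8568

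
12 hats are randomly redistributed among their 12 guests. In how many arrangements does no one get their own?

Use the recurrence D(n) = (n-1)(D(n-1) + D(n-2)) with D(0)=1, D(1)=0.
D(2) = 1 x (0 + 1) = 1
D(3) = 2 x (1 + 0) = 2
D(4) = 3 x (2 + 1) = 9
D(5) = 4 x (9 + 2) = 44
D(6) = 5 x (44 + 9) = 265
D(7) = 6 x (265 + 44) = 1854
D(8) = 7 x (1854 + 265) = 14833
D(9) = 8 x (14833 + 1854) = 133496
D(10) = 9 x (133496 + 14833) = 1334961
D(11) = 10 x (1334961 + 133496) = 14684570
D(12) = 11 x (D(11) + D(10)) = 11 x (14684570 + 1334961)

Final answer: D(12) = 176214841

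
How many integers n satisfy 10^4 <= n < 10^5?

First digit: 9 choices (1-9). Each of the remaining 4 digits: 10 choices.
Total: 9 x 10^4.

Final answer: 90000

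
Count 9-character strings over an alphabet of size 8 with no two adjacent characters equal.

First character: 8 choices. Each subsequent: 7 choices (must differ from the previous one).
Total: 8 x 7^8.

Final answer: 8 x 7^{8} = 46118408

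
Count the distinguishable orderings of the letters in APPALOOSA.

Letters (A:3, L:1, O:2, P:2, S:1). Total letters: 9.
Permutations = 9!/(3! x 2! x 2!).

Final answer: 15120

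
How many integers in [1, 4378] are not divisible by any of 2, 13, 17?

|div by 2|=2189, |div by 13|=336, |div by 17|=257.
|div by 2&13|=168, |div by 2&17|=128, |div by 13&17|=19, |div by all|=9.
By inclusion-exclusion, divisible by at least one: 2189+336+257-168-128-19+9 = 2476.
Not divisible by any: 4378 - 2476.

Final answer: 1902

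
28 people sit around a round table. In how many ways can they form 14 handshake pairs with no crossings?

This is counted by the nth Catalan number C_n. Here n = 28/2 = 14.
C_n = C(2n,n)/(n+1), so C_{14} = C(28,14)/15 = 40116600/15.

Final answer: C_{14} = 2674440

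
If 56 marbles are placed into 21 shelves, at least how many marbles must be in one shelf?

By the pigeonhole principle: ceiling(56/21).

Final answer: 3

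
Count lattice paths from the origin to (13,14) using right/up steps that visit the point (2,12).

Paths (0,0)->(2,12): C(14,12) = 91.
Paths (2,12)->(13,14): C(13,2) = 78.
By multiplication principle: 91 x 78.

Final answer: 7098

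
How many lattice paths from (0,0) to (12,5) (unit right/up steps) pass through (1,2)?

Paths (0,0)->(1,2): C(3,2) = 3.
Paths (1,2)->(12,5): C(14,3) = 364.
By multiplication principle: 3 x 364.

Final answer: 1092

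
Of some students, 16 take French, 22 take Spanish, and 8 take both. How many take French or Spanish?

|A union B| = |A| + |B| - |A intersect B| = 16 + 22 - 8.

Final answer: 30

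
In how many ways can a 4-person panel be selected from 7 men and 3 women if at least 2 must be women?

Sum over valid woman counts:
C(3,2)C(7,2) = 63
C(3,3)C(7,1) = 7
Total: 63 + 7.

Final answer: 70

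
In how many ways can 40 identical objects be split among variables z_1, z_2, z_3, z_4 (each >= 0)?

Stars and bars with 40 stars and 3 bars:
C(40+4-1, 4-1) = C(43,3).

Final answer: C(43,3) = 12341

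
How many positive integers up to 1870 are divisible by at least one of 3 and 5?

Multiples of 3: 623. Multiples of 5: 374. Of both (lcm=15): 124.
By inclusion-exclusion: 623 + 374 - 124.

Final answer: 873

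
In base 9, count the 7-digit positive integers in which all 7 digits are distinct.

First digit: 8 (nonzero). Second: 8 (not first). Third: 7, etc.
Total: 8 x 8 x 7 x 6 x 5 x 4 x 3.

Final answer: 161280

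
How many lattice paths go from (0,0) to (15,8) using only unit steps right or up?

Each path has 15 right steps and 8 up steps in some order (23 steps total).
Choose which 8 of the 23 steps are up: C(23,8).

Final answer: C(23,8) = 490314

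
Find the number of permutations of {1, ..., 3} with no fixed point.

Use the recurrence D(n) = (n-1)(D(n-1) + D(n-2)) with D(0)=1, D(1)=0.
D(2) = 1 x (0 + 1) = 1
D(3) = 2 x (D(2) + D(1)) = 2 x (1 + 0)

Final answer: D(3) = 2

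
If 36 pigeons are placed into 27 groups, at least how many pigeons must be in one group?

By the pigeonhole principle: ceiling(36/27).

Final answer: 2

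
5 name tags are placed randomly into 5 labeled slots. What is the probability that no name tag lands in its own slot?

D(n) = (n-1)(D(n-1) + D(n-2)), D(0)=1, D(1)=0.
Building up: D(2)=1, D(3)=2, D(4)=9, D(5)=44.
Total arrangements: 5! = 120.
Probability = D(5)/5! = 11/30.

Final answer: D(5)/5! = 44/120 = 0.366667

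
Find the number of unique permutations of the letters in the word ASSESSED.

Letters (A:1, D:1, E:2, S:4). Total letters: 8.
Permutations = 8!/(4! x 2!).

Final answer: 840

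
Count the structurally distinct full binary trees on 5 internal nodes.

This is a standard Catalan-number count: the answer is C_n. Here n = 5.
C_n = C(2n,n)/(n+1), so C_{5} = C(10,5)/6 = 252/6.

Final answer: C_{5} = 42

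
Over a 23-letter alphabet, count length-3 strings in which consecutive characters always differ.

First character: 23 choices. Each subsequent: 22 choices (must differ from the previous one).
Total: 23 x 22^2.

Final answer: 23 x 22^{2} = 11132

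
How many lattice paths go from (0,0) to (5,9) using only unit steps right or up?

Each path has 5 right steps and 9 up steps in some order (14 steps total).
Choose which 9 of the 14 steps are up: C(14,9).

Final answer: C(14,9) = 2002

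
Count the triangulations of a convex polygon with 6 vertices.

The structures are counted by the Catalan number C_n. Here n = 6 - 2 = 4.
C_n = (2n)!/(n!(n+1)!), so C_{4} = 8!/(4! x 5!) = C(8,4)/5 = 70/5.

Final answer: C_{4} = 14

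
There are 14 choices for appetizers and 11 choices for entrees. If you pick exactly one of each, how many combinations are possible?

By the multiplication principle: 14 x 11.

Final answer: 154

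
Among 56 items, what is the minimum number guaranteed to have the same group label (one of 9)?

There are 9 possible values for group label (one of 9). With 56 items and 9 categories, by pigeonhole: ceiling(56/9).

Final answer: 7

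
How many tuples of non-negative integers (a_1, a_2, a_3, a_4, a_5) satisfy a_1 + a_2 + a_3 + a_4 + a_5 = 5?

Stars and bars with 5 stars and 4 bars:
C(5+5-1, 5-1) = C(9,4).

Final answer: C(9,4) = 126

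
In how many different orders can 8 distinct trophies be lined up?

The number of ways to arrange 8 distinct objects is 8!.

Final answer: 8! = 40320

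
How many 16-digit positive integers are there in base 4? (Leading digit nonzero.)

In base 4, the leading digit has 3 choices (1..3); each of the remaining 15 digits has 4 choices.
Total: 3 x 4^15.

Final answer: 3221225472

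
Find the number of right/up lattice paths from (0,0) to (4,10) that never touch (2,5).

Total paths to (4,10): C(14,10) = 1001.
Paths through (2,5): C(7,5) x C(7,5) = 441.
Avoiding (2,5): 1001 - 441.

Final answer: 560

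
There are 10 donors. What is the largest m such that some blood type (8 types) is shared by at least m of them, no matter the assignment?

There are 8 possible values for blood type (8 types). With 10 donors and 8 categories, by pigeonhole: ceiling(10/8).

Final answer: 2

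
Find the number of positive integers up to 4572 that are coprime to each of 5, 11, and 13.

|div by 5|=914, |div by 11|=415, |div by 13|=351.
|div by 5&11|=83, |div by 5&13|=70, |div by 11&13|=31, |div by all|=6.
By inclusion-exclusion, divisible by at least one: 914+415+351-83-70-31+6 = 1502.
Not divisible by any: 4572 - 1502.

Final answer: 3070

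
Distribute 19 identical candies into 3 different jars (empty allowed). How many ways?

Stars and bars: C(n+k-1, k-1) = C(21,2).

Final answer: C(21,2) = 210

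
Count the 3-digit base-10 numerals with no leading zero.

In base 10, the leading digit has 9 choices (1..9); each of the remaining 2 digits has 10 choices.
Total: 9 x 10^2.

Final answer: 900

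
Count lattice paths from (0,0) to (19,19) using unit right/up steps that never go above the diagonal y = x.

Total monotonic paths to (19,19): C(38,19) = 35345263800.
A path is bad iff it touches y = x + 1; reflecting its initial segment maps bad paths bijectively onto all paths to (18,20), of which there are C(38,20) = 33578000610.
Valid Dyck paths: 35345263800 - 33578000610.
(These counts are the Catalan numbers.)

Final answer: C_{19} = 1767263190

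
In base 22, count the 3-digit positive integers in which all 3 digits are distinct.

First digit: 21 (nonzero). Second: 21 (not first). Third: 20, etc.
Total: 21 x 21 x 20.

Final answer: 8820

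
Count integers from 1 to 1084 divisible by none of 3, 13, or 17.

|div by 3|=361, |div by 13|=83, |div by 17|=63.
|div by 3&13|=27, |div by 3&17|=21, |div by 13&17|=4, |div by all|=1.
By inclusion-exclusion, divisible by at least one: 361+83+63-27-21-4+1 = 456.
Not divisible by any: 1084 - 456.

Final answer: 628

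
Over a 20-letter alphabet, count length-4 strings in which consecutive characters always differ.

First character: 20 choices. Each subsequent: 19 choices (must differ from the previous one).
Total: 20 x 19^3.

Final answer: 20 x 19^{3} = 137180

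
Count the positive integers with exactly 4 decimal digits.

The leading digit cannot be 0 (9 options); the other 3 digits can be anything (10 options each).
Total: 9 x 10^3.

Final answer: 9000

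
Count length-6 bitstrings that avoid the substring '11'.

Let a(n) count valid strings. If the last bit is 0 the prefix is any valid string of length n-1; if it is 1 the string must end in 01 with a valid prefix of length n-2. So a(n) = a(n-1) + a(n-2), a(1)=2, a(2)=3.
Building up term by term: a(1)=2, a(2)=3, a(3)=5, a(4)=8, a(5)=13, a(6)=21.

Final answer: 21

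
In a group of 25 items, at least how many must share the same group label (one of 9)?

There are 9 possible values for group label (one of 9). With 25 items and 9 categories, by pigeonhole: ceiling(25/9).

Final answer: 3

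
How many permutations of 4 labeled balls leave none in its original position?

Use the recurrence D(n) = (n-1)(D(n-1) + D(n-2)) with D(0)=1, D(1)=0.
D(2) = 1 x (0 + 1) = 1
D(3) = 2 x (1 + 0) = 2
D(4) = 3 x (D(3) + D(2)) = 3 x (2 + 1)

Final answer: D(4) = 9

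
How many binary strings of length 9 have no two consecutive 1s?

Classify by the final bit: ...0 gives a(n-1) strings, ...01 gives a(n-2) strings. Thus a(n) = a(n-1) + a(n-2) with a(1)=2, a(2)=3.
Building up term by term: a(1)=2, a(2)=3, a(3)=5, a(4)=8, a(5)=13, a(6)=21, a(7)=34, a(8)=55, a(9)=89.

Final answer: 89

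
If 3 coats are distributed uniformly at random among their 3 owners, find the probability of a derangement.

Derangements satisfy D(n) = (n-1)(D(n-1) + D(n-2)), starting from D(0)=1, D(1)=0.
Building up: D(2)=1, D(3)=2.
Total arrangements: 3! = 6.
Probability = D(3)/3! = 1/3.

Final answer: D(3)/3! = 2/6 = 0.333333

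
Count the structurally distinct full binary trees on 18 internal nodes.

This is counted by the nth Catalan number C_n. Here n = 18.
C_n = C(2n,n) - C(2n,n+1), so C_{18} = C(36,18) - C(36,19) = 9075135300 - 8597496600.

Final answer: C_{18} = 477638700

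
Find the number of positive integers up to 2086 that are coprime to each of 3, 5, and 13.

|div by 3|=695, |div by 5|=417, |div by 13|=160.
|div by 3&5|=139, |div by 3&13|=53, |div by 5&13|=32, |div by all|=10.
By inclusion-exclusion, divisible by at least one: 695+417+160-139-53-32+10 = 1058.
Not divisible by any: 2086 - 1058.

Final answer: 1028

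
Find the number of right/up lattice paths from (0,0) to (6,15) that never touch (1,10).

Total paths to (6,15): C(21,15) = 54264.
Paths through (1,10): C(11,10) x C(10,5) = 2772.
Avoiding (1,10): 54264 - 2772.

Final answer: 51492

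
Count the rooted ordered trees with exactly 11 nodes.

This is a standard Catalan-number count: the answer is C_n. Here n = 11 - 1 = 10.
C_n = C(2n,n) - C(2n,n+1), so C_{10} = C(20,10) - C(20,11) = 184756 - 167960.

Final answer: C_{10} = 16796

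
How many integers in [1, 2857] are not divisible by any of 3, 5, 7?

|div by 3|=952, |div by 5|=571, |div by 7|=408.
|div by 3&5|=190, |div by 3&7|=136, |div by 5&7|=81, |div by all|=27.
By inclusion-exclusion, divisible by at least one: 952+571+408-190-136-81+27 = 1551.
Not divisible by any: 2857 - 1551.

Final answer: 1306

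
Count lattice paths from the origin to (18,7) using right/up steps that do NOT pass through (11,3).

Total paths to (18,7): C(25,7) = 480700.
Paths through (11,3): C(14,3) x C(11,4) = 120120.
Avoiding (11,3): 480700 - 120120.

Final answer: 360580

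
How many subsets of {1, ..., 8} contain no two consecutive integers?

Condition on whether n belongs to the subset: if not, any valid subset of {1, ..., n-1} works (a(n-1)); if so, n-1 is excluded and the rest is a valid subset of {1, ..., n-2} (a(n-2)). Hence a(n) = a(n-1) + a(n-2), a(1)=2, a(2)=3.
Iterating the recurrence: a(1)=2, a(2)=3, a(3)=5, a(4)=8, a(5)=13, a(6)=21, a(7)=34, a(8)=55.

Final answer: 55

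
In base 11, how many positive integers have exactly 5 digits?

These are the integers in [11^4, 11^5), so the count is 11^5 - 11^4 = 10 x 11^4.

Final answer: 146410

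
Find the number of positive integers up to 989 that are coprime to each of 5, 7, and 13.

|div by 5|=197, |div by 7|=141, |div by 13|=76.
|div by 5&7|=28, |div by 5&13|=15, |div by 7&13|=10, |div by all|=2.
By inclusion-exclusion, divisible by at least one: 197+141+76-28-15-10+2 = 363.
Not divisible by any: 989 - 363.

Final answer: 626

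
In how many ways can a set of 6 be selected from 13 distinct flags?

C(13,6) = 13!/(6! x (13-6)!).

Final answer: C(13,6) = 1716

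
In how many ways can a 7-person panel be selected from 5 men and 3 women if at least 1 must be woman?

Sum over valid woman counts:
C(3,2)C(5,5) = 3
C(3,3)C(5,4) = 5
Total: 3 + 5.

Final answer: 8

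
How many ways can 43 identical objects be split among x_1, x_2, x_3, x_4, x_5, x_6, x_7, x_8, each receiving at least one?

Substitute x'_i = x_i - 1 (so x'_i >= 0). Then sum x'_i = 43 - 8 = 35.
Stars and bars: C(35+8-1, 8-1) = C(42,7).

Final answer: C(42,7) = 26978328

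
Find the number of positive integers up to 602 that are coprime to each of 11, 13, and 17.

|div by 11|=54, |div by 13|=46, |div by 17|=35.
|div by 11&13|=4, |div by 11&17|=3, |div by 13&17|=2, |div by all|=0.
By inclusion-exclusion, divisible by at least one: 54+46+35-4-3-2+0 = 126.
Not divisible by any: 602 - 126.

Final answer: 476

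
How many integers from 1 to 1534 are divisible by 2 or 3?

Multiples of 2: 767. Multiples of 3: 511. Of both (lcm=6): 255.
By inclusion-exclusion: 767 + 511 - 255.

Final answer: 1023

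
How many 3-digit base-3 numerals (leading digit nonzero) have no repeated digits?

The leading digit has 2 choices (anything but zero); the next has 2 (anything but the first), then 1, and so on, one fewer each time.
Total: 2 x 2 x 1.

Final answer: 4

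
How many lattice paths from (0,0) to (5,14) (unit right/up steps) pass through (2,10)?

Paths (0,0)->(2,10): C(12,10) = 66.
Paths (2,10)->(5,14): C(7,4) = 35.
By multiplication principle: 66 x 35.

Final answer: 2310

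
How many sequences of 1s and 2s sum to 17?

Let f(n) count the ways. The last step is size 1 or 2, so f(n) = f(n-1) + f(n-2) with f(1)=1, f(2)=2.
Iterating the recurrence: f(1)=1, f(2)=2, f(3)=3, f(4)=5, f(5)=8, f(6)=13, f(7)=21, f(8)=34, f(9)=55, f(10)=89, f(11)=144, f(12)=233, f(13)=377, f(14)=610, f(15)=987, f(16)=1597, f(17)=2584.

Final answer: 2584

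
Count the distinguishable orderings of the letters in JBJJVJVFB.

Letters (B:2, F:1, J:4, V:2). Total letters: 9.
Permutations = 9!/(4! x 2! x 2!).

Final answer: 3780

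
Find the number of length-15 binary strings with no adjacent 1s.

Classify by the final bit: ...0 gives a(n-1) strings, ...01 gives a(n-2) strings. Thus a(n) = a(n-1) + a(n-2) with a(1)=2, a(2)=3.
Computing successive values: a(1)=2, a(2)=3, a(3)=5, a(4)=8, a(5)=13, a(6)=21, a(7)=34, a(8)=55, a(9)=89, a(10)=144, a(11)=233, a(12)=377, a(13)=610, a(14)=987, a(15)=1597.

Final answer: 1597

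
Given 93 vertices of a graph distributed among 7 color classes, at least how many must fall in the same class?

By pigeonhole with 93 objects and 7 categories: ceiling(93/7).

Final answer: 14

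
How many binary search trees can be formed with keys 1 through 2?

This is counted by the nth Catalan number C_n. Here n = 2.
C_n = (2n)!/(n!(n+1)!), so C_{2} = 4!/(2! x 3!) = C(4,2)/3 = 6/3.

Final answer: C_{2} = 2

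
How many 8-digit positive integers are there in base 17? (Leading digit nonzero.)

Leading digit: 16 options (nonzero). Other 7 digit(s): 17 options each.
Total: 16 x 17^7.

Final answer: 6565418768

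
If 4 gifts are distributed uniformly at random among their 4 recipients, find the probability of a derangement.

D(n) = (n-1)(D(n-1) + D(n-2)), D(0)=1, D(1)=0.
Building up: D(2)=1, D(3)=2, D(4)=9.
Total arrangements: 4! = 24.
Probability = D(4)/4! = 3/8.

Final answer: D(4)/4! = 9/24 = 0.375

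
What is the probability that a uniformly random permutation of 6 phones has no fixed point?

D(n) = (n-1)(D(n-1) + D(n-2)), D(0)=1, D(1)=0.
Building up: D(2)=1, D(3)=2, D(4)=9, D(5)=44, D(6)=265.
Total arrangements: 6! = 720.
Probability = D(6)/6! = 53/144.

Final answer: D(6)/6! = 265/720 = 0.368056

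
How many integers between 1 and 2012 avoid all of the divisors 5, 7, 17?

|div by 5|=402, |div by 7|=287, |div by 17|=118.
|div by 5&7|=57, |div by 5&17|=23, |div by 7&17|=16, |div by all|=3.
By inclusion-exclusion, divisible by at least one: 402+287+118-57-23-16+3 = 714.
Not divisible by any: 2012 - 714.

Final answer: 1298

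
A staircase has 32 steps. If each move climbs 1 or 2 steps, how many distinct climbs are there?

Let f(n) be the number of climbs. Removing the last move (1 or 2 steps) gives f(n) = f(n-1) + f(n-2); base cases f(1)=1, f(2)=2.
Building up term by term: f(1)=1, f(2)=2, f(3)=3, f(4)=5, f(5)=8, f(6)=13, f(7)=21, f(8)=34, f(9)=55, f(10)=89, f(11)=144, f(12)=233, f(13)=377, f(14)=610, f(15)=987, f(16)=1597, f(17)=2584, f(18)=4181, f(19)=6765, f(20)=10946, f(21)=17711, f(22)=28657, f(23)=46368, f(24)=75025, f(25)=121393, f(26)=196418, f(27)=317811, f(28)=514229, f(29)=832040, f(30)=1346269, f(31)=2178309, f(32)=3524578.

Final answer: 3524578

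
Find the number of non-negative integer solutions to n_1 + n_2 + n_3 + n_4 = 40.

Stars and bars with 40 stars and 3 bars:
C(40+4-1, 4-1) = C(43,3).

Final answer: C(43,3) = 12341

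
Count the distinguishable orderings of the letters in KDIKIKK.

Letters (D:1, I:2, K:4). Total letters: 7.
Permutations = 7!/(4! x 2!).

Final answer: 105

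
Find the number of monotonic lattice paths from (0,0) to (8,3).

Each path has 8 right steps and 3 up steps in some order (11 steps total).
Choose which 3 of the 11 steps are up: C(11,3).

Final answer: C(11,3) = 165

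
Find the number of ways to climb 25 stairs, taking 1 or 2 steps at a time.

Condition on the final move: it is a 1-step (f(n-1) ways to get there) or a 2-step (f(n-2) ways), so f(n) = f(n-1) + f(n-2), with f(1)=1, f(2)=2.
Computing successive values: f(1)=1, f(2)=2, f(3)=3, f(4)=5, f(5)=8, f(6)=13, f(7)=21, f(8)=34, f(9)=55, f(10)=89, f(11)=144, f(12)=233, f(13)=377, f(14)=610, f(15)=987, f(16)=1597, f(17)=2584, f(18)=4181, f(19)=6765, f(20)=10946, f(21)=17711, f(22)=28657, f(23)=46368, f(24)=75025, f(25)=121393.

Final answer: 121393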